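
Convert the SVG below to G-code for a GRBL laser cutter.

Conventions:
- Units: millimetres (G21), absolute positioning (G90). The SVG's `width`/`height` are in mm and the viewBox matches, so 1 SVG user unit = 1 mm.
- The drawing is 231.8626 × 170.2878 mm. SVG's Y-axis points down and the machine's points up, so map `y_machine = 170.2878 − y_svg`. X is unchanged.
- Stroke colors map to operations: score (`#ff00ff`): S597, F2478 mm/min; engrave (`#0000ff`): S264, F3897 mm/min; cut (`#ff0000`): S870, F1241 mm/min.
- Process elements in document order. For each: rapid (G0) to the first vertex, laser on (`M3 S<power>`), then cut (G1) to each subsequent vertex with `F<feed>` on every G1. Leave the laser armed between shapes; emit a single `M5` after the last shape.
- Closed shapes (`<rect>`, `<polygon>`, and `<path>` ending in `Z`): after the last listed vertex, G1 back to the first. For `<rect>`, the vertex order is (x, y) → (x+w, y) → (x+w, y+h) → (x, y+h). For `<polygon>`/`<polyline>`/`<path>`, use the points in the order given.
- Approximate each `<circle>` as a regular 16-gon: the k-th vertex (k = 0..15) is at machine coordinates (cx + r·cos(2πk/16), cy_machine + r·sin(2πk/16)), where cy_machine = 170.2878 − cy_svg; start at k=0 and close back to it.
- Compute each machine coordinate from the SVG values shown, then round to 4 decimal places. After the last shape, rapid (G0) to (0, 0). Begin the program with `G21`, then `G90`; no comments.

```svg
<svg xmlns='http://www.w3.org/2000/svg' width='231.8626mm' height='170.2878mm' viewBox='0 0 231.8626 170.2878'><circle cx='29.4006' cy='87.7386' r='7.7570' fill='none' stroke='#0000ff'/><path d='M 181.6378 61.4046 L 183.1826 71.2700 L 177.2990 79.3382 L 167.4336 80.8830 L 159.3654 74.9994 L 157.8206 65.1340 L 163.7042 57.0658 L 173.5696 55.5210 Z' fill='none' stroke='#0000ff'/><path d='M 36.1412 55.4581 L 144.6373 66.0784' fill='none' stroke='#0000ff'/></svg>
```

viewBox `0 0 231.8626 170.2878` with mm width/height → 1 unit = 1 mm. Flip: y_m = 170.2878 − y_svg.

**Shape 1** — `<circle>` circle, stroke `#0000ff` → engrave (S264, F3897). Machine vertices: (37.1576,82.5492) → (36.5671,85.5177) → (34.8856,88.0342) → (32.3691,89.7157) → (29.4006,90.3062) → (26.4321,89.7157) → (23.9156,88.0342) → (22.2341,85.5177) → (21.6436,82.5492) → (22.2341,79.5807) → (23.9156,77.0642) → (26.4321,75.3827) → (29.4006,74.7922) → (32.3691,75.3827) → (34.8856,77.0642) → (36.5671,79.5807) → (37.1576,82.5492). Closed: final G1 returns to the first vertex.

**Shape 2** — `<path>` regular polygon, stroke `#0000ff` → engrave (S264, F3897). Machine vertices: (181.6378,108.8832) → (183.1826,99.0178) → (177.2990,90.9496) → (167.4336,89.4048) → (159.3654,95.2884) → (157.8206,105.1538) → (163.7042,113.2220) → (173.5696,114.7668) → (181.6378,108.8832). Closed: final G1 returns to the first vertex.

**Shape 3** — `<path>` line segment, stroke `#0000ff` → engrave (S264, F3897). Machine vertices: (36.1412,114.8297) → (144.6373,104.2094). Open path.

G21
G90
G0 X37.1576 Y82.5492
M3 S264
G1 X36.5671 Y85.5177 F3897
G1 X34.8856 Y88.0342 F3897
G1 X32.3691 Y89.7157 F3897
G1 X29.4006 Y90.3062 F3897
G1 X26.4321 Y89.7157 F3897
G1 X23.9156 Y88.0342 F3897
G1 X22.2341 Y85.5177 F3897
G1 X21.6436 Y82.5492 F3897
G1 X22.2341 Y79.5807 F3897
G1 X23.9156 Y77.0642 F3897
G1 X26.4321 Y75.3827 F3897
G1 X29.4006 Y74.7922 F3897
G1 X32.3691 Y75.3827 F3897
G1 X34.8856 Y77.0642 F3897
G1 X36.5671 Y79.5807 F3897
G1 X37.1576 Y82.5492 F3897
G0 X181.6378 Y108.8832
M3 S264
G1 X183.1826 Y99.0178 F3897
G1 X177.2990 Y90.9496 F3897
G1 X167.4336 Y89.4048 F3897
G1 X159.3654 Y95.2884 F3897
G1 X157.8206 Y105.1538 F3897
G1 X163.7042 Y113.2220 F3897
G1 X173.5696 Y114.7668 F3897
G1 X181.6378 Y108.8832 F3897
G0 X36.1412 Y114.8297
M3 S264
G1 X144.6373 Y104.2094 F3897
M5
G0 X0.0000 Y0.0000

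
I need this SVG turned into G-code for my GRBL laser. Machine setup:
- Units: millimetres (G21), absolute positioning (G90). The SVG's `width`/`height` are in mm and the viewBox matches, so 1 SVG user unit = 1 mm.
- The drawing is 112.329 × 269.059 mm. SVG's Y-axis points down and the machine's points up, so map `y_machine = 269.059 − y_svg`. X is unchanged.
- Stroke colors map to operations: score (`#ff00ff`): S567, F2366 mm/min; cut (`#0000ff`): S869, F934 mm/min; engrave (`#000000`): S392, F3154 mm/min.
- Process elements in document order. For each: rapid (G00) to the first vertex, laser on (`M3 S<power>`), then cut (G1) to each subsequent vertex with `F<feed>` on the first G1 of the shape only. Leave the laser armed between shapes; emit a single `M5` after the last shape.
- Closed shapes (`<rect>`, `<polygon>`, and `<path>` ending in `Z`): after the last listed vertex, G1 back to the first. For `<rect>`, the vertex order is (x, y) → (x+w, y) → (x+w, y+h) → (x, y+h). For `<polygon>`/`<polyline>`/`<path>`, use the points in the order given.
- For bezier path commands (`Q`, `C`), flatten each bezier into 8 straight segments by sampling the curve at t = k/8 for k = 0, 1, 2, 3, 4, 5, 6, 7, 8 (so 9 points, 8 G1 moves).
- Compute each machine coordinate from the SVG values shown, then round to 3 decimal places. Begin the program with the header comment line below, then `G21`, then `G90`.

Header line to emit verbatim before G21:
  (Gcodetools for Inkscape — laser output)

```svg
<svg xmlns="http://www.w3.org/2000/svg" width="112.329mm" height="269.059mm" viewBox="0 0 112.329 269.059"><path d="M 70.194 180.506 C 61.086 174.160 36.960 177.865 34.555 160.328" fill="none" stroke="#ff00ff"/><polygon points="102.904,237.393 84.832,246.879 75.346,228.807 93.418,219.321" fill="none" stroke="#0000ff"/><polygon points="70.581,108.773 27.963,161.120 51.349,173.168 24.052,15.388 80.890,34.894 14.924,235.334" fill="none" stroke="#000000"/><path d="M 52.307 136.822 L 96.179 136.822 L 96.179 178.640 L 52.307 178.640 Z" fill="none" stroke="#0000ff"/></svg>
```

(Gcodetools for Inkscape — laser output)
G21
G90
G00 X70.194 Y88.553
M3 S567
G1 X66.146 Y90.523 F2366
G1 X61.121 Y91.917
G1 X55.549 Y93.102
G1 X49.861 Y94.445
G1 X44.487 Y96.313
G1 X39.857 Y99.072
G1 X36.403 Y103.089
G1 X34.555 Y108.731
G00 X102.904 Y31.666
M3 S869
G1 X84.832 Y22.180 F934
G1 X75.346 Y40.252
G1 X93.418 Y49.738
G1 X102.904 Y31.666
G00 X70.581 Y160.286
M3 S392
G1 X27.963 Y107.939 F3154
G1 X51.349 Y95.891
G1 X24.052 Y253.671
G1 X80.890 Y234.165
G1 X14.924 Y33.725
G1 X70.581 Y160.286
G00 X52.307 Y132.237
M3 S869
G1 X96.179 Y132.237 F934
G1 X96.179 Y90.419
G1 X52.307 Y90.419
G1 X52.307 Y132.237
M5

viewBox `0 0 112.329 269.059` with mm width/height → 1 unit = 1 mm. Flip: y_m = 269.059 − y_svg.

**Shape 1** — `<path>` cubic bezier, stroke `#ff00ff` → score (S567, F2366). Control points (SVG): P0=(70.194,180.506), P1=(61.086,174.160), P2=(36.960,177.865), P3=(34.555,160.328); sampled at t=k/8. Machine vertices: (70.194,88.553) → (66.146,90.523) → (61.121,91.917) → (55.549,93.102) → (49.861,94.445) → (44.487,96.313) → (39.857,99.072) → (36.403,103.089) → (34.555,108.731). Open path.

**Shape 2** — `<polygon>` regular polygon, stroke `#0000ff` → cut (S869, F934). Machine vertices: (102.904,31.666) → (84.832,22.180) → (75.346,40.252) → (93.418,49.738) → (102.904,31.666). Closed: final G1 returns to the first vertex.

**Shape 3** — `<polygon>` closed polygon, stroke `#000000` → engrave (S392, F3154). Machine vertices: (70.581,160.286) → (27.963,107.939) → (51.349,95.891) → (24.052,253.671) → (80.890,234.165) → (14.924,33.725) → (70.581,160.286). Closed: final G1 returns to the first vertex.

**Shape 4** — `<path>` rectangle, stroke `#0000ff` → cut (S869, F934). Machine vertices: (52.307,132.237) → (96.179,132.237) → (96.179,90.419) → (52.307,90.419) → (52.307,132.237). Closed: final G1 returns to the first vertex.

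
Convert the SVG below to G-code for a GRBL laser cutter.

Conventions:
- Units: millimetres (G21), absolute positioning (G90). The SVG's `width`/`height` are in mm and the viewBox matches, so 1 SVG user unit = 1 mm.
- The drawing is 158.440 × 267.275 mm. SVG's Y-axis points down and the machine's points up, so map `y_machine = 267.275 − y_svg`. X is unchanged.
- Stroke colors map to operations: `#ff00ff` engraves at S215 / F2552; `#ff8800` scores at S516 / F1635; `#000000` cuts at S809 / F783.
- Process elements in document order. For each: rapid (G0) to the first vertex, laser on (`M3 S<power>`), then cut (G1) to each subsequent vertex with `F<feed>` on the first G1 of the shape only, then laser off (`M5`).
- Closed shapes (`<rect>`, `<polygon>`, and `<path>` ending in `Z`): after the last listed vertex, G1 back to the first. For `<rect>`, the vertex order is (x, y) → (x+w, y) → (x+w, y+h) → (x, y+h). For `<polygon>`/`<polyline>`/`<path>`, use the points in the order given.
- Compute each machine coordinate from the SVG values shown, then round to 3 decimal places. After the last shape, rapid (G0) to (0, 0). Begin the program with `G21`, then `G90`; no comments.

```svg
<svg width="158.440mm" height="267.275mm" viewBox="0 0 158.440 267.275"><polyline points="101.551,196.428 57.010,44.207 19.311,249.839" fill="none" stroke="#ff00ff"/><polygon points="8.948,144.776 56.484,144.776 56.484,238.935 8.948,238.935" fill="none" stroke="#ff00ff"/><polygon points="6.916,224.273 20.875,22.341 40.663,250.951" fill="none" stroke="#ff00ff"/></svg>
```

Since the viewBox matches the mm dimensions, user units are millimetres directly. The only transform is the Y-flip y_m = 267.275 − y_svg.

Shape 1 is a open polyline drawn with `<polyline>`. Its stroke #ff00ff means engrave at S215, F2552. After flipping Y the toolpath is (101.551,70.847) → (57.010,223.068) → (19.311,17.436).

Shape 2 is a rectangle drawn with `<polygon>`. Its stroke #ff00ff means engrave at S215, F2552. After flipping Y the toolpath is (8.948,122.499) → (56.484,122.499) → (56.484,28.340) → (8.948,28.340) → (8.948,122.499), returning to the start.

Shape 3 is a closed polygon drawn with `<polygon>`. Its stroke #ff00ff means engrave at S215, F2552. After flipping Y the toolpath is (6.916,43.002) → (20.875,244.934) → (40.663,16.324) → (6.916,43.002), returning to the start.

G21
G90
G0 X101.551 Y70.847
M3 S215
G1 X57.010 Y223.068 F2552
G1 X19.311 Y17.436
M5
G0 X8.948 Y122.499
M3 S215
G1 X56.484 Y122.499 F2552
G1 X56.484 Y28.340
G1 X8.948 Y28.340
G1 X8.948 Y122.499
M5
G0 X6.916 Y43.002
M3 S215
G1 X20.875 Y244.934 F2552
G1 X40.663 Y16.324
G1 X6.916 Y43.002
M5
G0 X0.000 Y0.000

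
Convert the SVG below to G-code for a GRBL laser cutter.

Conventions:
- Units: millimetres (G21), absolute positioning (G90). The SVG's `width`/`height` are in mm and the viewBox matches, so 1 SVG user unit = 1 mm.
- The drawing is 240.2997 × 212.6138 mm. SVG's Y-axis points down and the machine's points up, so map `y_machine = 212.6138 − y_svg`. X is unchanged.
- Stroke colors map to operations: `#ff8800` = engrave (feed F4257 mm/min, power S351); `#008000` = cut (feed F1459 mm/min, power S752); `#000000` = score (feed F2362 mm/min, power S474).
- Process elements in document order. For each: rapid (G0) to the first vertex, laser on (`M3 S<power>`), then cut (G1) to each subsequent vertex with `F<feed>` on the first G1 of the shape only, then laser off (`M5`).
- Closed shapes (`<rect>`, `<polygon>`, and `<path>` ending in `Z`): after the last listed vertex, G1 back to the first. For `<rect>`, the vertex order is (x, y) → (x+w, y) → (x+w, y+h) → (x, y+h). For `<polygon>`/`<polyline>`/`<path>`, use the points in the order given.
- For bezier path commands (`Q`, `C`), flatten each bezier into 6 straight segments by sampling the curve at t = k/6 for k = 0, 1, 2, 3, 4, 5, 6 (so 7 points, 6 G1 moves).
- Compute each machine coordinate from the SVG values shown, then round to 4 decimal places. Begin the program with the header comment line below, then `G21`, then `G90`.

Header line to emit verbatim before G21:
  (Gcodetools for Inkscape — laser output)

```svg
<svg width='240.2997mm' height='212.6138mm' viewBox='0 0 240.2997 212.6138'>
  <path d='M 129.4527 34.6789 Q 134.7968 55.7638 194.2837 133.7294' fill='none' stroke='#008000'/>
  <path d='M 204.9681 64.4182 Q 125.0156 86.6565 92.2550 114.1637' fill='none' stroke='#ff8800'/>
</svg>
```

viewBox `0 0 240.2997 212.6138` with mm width/height → 1 unit = 1 mm. Flip: y_m = 212.6138 − y_svg.

**Shape 1** — `<path>` quadratic bezier, stroke `#008000` → cut (S752, F1459). Control points (SVG): P0=(129.4527,34.6789), P1=(134.7968,55.7638), P2=(194.2837,133.7294); sampled at t=k/6. Machine vertices: (129.4527,177.9349) → (132.7380,169.3266) → (139.0313,157.5582) → (148.3325,142.6298) → (160.6416,124.5414) → (175.9587,103.2929) → (194.2837,78.8844). Open path.

**Shape 2** — `<path>` quadratic bezier, stroke `#ff8800` → engrave (S351, F4257). Control points (SVG): P0=(204.9681,64.4182), P1=(125.0156,86.6565), P2=(92.2550,114.1637); sampled at t=k/6. Machine vertices: (204.9681,148.1956) → (179.6282,140.6365) → (156.9100,132.7846) → (136.8136,124.6401) → (119.3389,116.2028) → (104.4861,107.4728) → (92.2550,98.4501). Open path.

(Gcodetools for Inkscape — laser output)
G21
G90
G0 X129.4527 Y177.9349
M3 S752
G1 X132.7380 Y169.3266 F1459
G1 X139.0313 Y157.5582
G1 X148.3325 Y142.6298
G1 X160.6416 Y124.5414
G1 X175.9587 Y103.2929
G1 X194.2837 Y78.8844
M5
G0 X204.9681 Y148.1956
M3 S351
G1 X179.6282 Y140.6365 F4257
G1 X156.9100 Y132.7846
G1 X136.8136 Y124.6401
G1 X119.3389 Y116.2028
G1 X104.4861 Y107.4728
G1 X92.2550 Y98.4501
M5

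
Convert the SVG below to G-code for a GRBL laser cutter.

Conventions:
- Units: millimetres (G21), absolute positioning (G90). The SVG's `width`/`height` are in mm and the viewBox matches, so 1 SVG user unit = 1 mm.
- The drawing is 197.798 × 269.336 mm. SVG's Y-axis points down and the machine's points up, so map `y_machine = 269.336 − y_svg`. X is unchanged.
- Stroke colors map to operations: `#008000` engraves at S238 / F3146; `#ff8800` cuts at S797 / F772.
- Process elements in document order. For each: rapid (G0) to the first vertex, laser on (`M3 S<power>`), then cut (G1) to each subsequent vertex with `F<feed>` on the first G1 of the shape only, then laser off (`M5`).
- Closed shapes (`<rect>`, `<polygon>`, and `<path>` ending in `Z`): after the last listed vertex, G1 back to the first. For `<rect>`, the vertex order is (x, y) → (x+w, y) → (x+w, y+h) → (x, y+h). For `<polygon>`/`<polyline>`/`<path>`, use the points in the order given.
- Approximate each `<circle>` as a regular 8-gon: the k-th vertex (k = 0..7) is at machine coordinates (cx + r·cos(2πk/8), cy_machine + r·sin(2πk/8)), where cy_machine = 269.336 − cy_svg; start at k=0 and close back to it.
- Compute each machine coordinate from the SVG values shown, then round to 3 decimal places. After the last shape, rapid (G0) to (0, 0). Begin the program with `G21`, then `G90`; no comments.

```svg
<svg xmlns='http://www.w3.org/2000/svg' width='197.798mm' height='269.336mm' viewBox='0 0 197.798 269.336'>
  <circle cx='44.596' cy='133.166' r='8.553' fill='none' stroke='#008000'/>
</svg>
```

G21
G90
G0 X53.149 Y136.170
M3 S238
G1 X50.644 Y142.218 F3146
G1 X44.596 Y144.723
G1 X38.548 Y142.218
G1 X36.043 Y136.170
G1 X38.548 Y130.122
G1 X44.596 Y127.617
G1 X50.644 Y130.122
G1 X53.149 Y136.170
M5
G0 X0.000 Y0.000

1 u = 1 mm; y_m = 269.336 − y.

[1] `<circle>` circle, #008000→engrave S238 F3146: (53.149,136.170) → (50.644,142.218) → (44.596,144.723) → (38.548,142.218) → (36.043,136.170) → (38.548,130.122) → (44.596,127.617) → (50.644,130.122) → (53.149,136.170) (closed)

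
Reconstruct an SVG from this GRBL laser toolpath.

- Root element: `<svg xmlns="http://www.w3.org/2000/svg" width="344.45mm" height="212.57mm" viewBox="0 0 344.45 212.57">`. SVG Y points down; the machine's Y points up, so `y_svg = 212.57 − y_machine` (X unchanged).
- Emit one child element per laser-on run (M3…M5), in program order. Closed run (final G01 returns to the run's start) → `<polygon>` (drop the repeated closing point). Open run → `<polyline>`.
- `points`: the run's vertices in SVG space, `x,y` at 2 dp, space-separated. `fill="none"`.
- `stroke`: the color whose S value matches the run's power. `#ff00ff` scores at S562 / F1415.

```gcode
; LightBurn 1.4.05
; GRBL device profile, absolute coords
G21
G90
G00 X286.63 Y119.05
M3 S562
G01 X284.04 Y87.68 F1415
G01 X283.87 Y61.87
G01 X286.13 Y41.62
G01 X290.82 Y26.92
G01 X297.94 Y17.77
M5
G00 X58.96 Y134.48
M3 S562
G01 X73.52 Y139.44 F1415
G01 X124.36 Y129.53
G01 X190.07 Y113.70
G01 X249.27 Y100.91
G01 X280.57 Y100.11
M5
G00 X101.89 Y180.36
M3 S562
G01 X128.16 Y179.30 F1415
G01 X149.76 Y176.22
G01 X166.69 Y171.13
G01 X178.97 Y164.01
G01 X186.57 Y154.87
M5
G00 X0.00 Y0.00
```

<svg xmlns="http://www.w3.org/2000/svg" width="344.45mm" height="212.57mm" viewBox="0 0 344.45 212.57">
  <polyline points="286.63,93.52 284.04,124.89 283.87,150.70 286.13,170.95 290.82,185.65 297.94,194.80" fill="none" stroke="#ff00ff"/>
  <polyline points="58.96,78.09 73.52,73.13 124.36,83.04 190.07,98.87 249.27,111.66 280.57,112.46" fill="none" stroke="#ff00ff"/>
  <polyline points="101.89,32.21 128.16,33.27 149.76,36.35 166.69,41.44 178.97,48.56 186.57,57.70" fill="none" stroke="#ff00ff"/>
</svg>

Machine Y-up, SVG Y-down with viewBox height 212.57, so y_svg = 212.57 − y_machine; X carries over. Every run uses S562, so all elements get stroke `#ff00ff` (score).

Run 1: The run is open, so emit a `<polyline>` with points (Y-flipped): 286.63,93.52 284.04,124.89 283.87,150.70 286.13,170.95 290.82,185.65 297.94,194.80.

Run 2: The run is open, so emit a `<polyline>` with points (Y-flipped): 58.96,78.09 73.52,73.13 124.36,83.04 190.07,98.87 249.27,111.66 280.57,112.46.

Run 3: The run is open, so emit a `<polyline>` with points (Y-flipped): 101.89,32.21 128.16,33.27 149.76,36.35 166.69,41.44 178.97,48.56 186.57,57.70.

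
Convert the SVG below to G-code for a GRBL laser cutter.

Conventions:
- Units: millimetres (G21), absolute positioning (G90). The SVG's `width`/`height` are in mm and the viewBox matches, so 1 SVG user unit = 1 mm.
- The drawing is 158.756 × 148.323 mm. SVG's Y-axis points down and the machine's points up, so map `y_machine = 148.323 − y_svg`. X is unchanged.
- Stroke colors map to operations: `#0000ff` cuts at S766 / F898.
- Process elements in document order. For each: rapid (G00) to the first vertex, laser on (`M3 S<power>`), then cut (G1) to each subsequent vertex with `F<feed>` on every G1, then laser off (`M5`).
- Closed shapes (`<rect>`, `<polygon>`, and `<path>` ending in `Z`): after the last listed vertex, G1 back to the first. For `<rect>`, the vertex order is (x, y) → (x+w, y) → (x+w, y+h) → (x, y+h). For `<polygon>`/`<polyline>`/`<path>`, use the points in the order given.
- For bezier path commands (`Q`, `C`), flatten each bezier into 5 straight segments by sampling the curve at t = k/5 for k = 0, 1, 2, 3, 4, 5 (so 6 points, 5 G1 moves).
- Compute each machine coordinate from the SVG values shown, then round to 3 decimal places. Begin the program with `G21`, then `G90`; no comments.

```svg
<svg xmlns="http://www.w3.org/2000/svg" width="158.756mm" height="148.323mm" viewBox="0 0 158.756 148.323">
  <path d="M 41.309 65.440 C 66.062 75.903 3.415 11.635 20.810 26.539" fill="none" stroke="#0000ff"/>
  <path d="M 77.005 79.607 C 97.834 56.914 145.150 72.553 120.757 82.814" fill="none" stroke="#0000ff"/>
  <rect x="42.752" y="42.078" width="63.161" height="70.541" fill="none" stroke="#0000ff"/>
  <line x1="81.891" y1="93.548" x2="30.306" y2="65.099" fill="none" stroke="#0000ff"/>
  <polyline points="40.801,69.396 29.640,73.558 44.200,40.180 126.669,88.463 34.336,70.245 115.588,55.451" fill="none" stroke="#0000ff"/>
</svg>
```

G21
G90
G00 X41.309 Y82.883
M3 S766
G1 X47.012 Y84.342 F898
G1 X39.777 Y96.348 F898
G1 X27.640 Y111.516 F898
G1 X18.639 Y122.457 F898
G1 X20.810 Y121.784 F898
M5
G00 X77.005 Y68.716
M3 S766
G1 X91.895 Y78.082 F898
G1 X108.429 Y80.346 F898
G1 X121.893 Y77.606 F898
G1 X127.573 Y71.961 F898
G1 X120.757 Y65.509 F898
M5
G00 X42.752 Y106.245
M3 S766
G1 X105.913 Y106.245 F898
G1 X105.913 Y35.704 F898
G1 X42.752 Y35.704 F898
G1 X42.752 Y106.245 F898
M5
G00 X81.891 Y54.775
M3 S766
G1 X30.306 Y83.224 F898
M5
G00 X40.801 Y78.927
M3 S766
G1 X29.640 Y74.765 F898
G1 X44.200 Y108.143 F898
G1 X126.669 Y59.860 F898
G1 X34.336 Y78.078 F898
G1 X115.588 Y92.872 F898
M5

Since the viewBox matches the mm dimensions, user units are millimetres directly. The only transform is the Y-flip y_m = 148.323 − y_svg.

Shape 1 is a cubic bezier drawn with `<path>`. Its stroke #0000ff means cut at S766, F898. After flipping Y the toolpath is (41.309,82.883) → (47.012,84.342) → (39.777,96.348) → (27.640,111.516) → (18.639,122.457) → (20.810,121.784).

Shape 2 is a cubic bezier drawn with `<path>`. Its stroke #0000ff means cut at S766, F898. After flipping Y the toolpath is (77.005,68.716) → (91.895,78.082) → (108.429,80.346) → (121.893,77.606) → (127.573,71.961) → (120.757,65.509).

Shape 3 is a rectangle drawn with `<rect>`. Its stroke #0000ff means cut at S766, F898. After flipping Y the toolpath is (42.752,106.245) → (105.913,106.245) → (105.913,35.704) → (42.752,35.704) → (42.752,106.245), returning to the start.

Shape 4 is a line segment drawn with `<line>`. Its stroke #0000ff means cut at S766, F898. After flipping Y the toolpath is (81.891,54.775) → (30.306,83.224).

Shape 5 is a open polyline drawn with `<polyline>`. Its stroke #0000ff means cut at S766, F898. After flipping Y the toolpath is (40.801,78.927) → (29.640,74.765) → (44.200,108.143) → (126.669,59.860) → (34.336,78.078) → (115.588,92.872).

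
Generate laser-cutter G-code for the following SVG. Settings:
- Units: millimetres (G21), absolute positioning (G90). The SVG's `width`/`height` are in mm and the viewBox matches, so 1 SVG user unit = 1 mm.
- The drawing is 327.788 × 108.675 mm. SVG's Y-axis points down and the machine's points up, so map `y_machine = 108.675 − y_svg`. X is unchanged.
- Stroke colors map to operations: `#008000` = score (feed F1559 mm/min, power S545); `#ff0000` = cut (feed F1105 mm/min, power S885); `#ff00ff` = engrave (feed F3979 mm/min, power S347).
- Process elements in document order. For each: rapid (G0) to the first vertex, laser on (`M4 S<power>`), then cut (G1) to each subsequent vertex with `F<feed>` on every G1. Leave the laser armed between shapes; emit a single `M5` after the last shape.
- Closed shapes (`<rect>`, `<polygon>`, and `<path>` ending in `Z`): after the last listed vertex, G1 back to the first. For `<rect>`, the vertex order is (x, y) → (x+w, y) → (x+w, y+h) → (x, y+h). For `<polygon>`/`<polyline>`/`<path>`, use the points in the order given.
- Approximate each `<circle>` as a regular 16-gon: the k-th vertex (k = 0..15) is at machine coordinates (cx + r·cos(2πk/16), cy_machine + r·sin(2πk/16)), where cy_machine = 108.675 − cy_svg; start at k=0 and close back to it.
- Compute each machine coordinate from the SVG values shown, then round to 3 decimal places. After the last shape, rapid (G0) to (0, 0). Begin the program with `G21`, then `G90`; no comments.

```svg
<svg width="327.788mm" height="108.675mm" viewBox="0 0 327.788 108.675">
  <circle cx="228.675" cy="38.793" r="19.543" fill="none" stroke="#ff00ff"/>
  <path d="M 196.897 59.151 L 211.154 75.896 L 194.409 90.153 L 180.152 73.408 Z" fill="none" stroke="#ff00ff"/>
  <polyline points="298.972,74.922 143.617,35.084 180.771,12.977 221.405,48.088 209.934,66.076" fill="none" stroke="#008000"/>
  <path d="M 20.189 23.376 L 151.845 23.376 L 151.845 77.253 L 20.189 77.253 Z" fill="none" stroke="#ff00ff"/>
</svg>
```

1 u = 1 mm; y_m = 108.675 − y.

[1] `<circle>` circle, #ff00ff→engrave S347 F3979: (248.218,69.882) → (246.730,77.361) → (242.494,83.701) → (236.154,87.937) → (228.675,89.425) → (221.196,87.937) → (214.856,83.701) → (210.620,77.361) → (209.132,69.882) → (210.620,62.403) → (214.856,56.063) → (221.196,51.827) → (228.675,50.339) → (236.154,51.827) → (242.494,56.063) → (246.730,62.403) → (248.218,69.882) (closed)

[2] `<path>` regular polygon, #ff00ff→engrave S347 F3979: (196.897,49.524) → (211.154,32.779) → (194.409,18.522) → (180.152,35.267) → (196.897,49.524) (closed)

[3] `<polyline>` open polyline, #008000→score S545 F1559: (298.972,33.753) → (143.617,73.591) → (180.771,95.698) → (221.405,60.587) → (209.934,42.599)

[4] `<path>` rectangle, #ff00ff→engrave S347 F3979: (20.189,85.299) → (151.845,85.299) → (151.845,31.422) → (20.189,31.422) → (20.189,85.299) (closed)

G21
G90
G0 X248.218 Y69.882
M4 S347
G1 X246.730 Y77.361 F3979
G1 X242.494 Y83.701 F3979
G1 X236.154 Y87.937 F3979
G1 X228.675 Y89.425 F3979
G1 X221.196 Y87.937 F3979
G1 X214.856 Y83.701 F3979
G1 X210.620 Y77.361 F3979
G1 X209.132 Y69.882 F3979
G1 X210.620 Y62.403 F3979
G1 X214.856 Y56.063 F3979
G1 X221.196 Y51.827 F3979
G1 X228.675 Y50.339 F3979
G1 X236.154 Y51.827 F3979
G1 X242.494 Y56.063 F3979
G1 X246.730 Y62.403 F3979
G1 X248.218 Y69.882 F3979
G0 X196.897 Y49.524
M4 S347
G1 X211.154 Y32.779 F3979
G1 X194.409 Y18.522 F3979
G1 X180.152 Y35.267 F3979
G1 X196.897 Y49.524 F3979
G0 X298.972 Y33.753
M4 S545
G1 X143.617 Y73.591 F1559
G1 X180.771 Y95.698 F1559
G1 X221.405 Y60.587 F1559
G1 X209.934 Y42.599 F1559
G0 X20.189 Y85.299
M4 S347
G1 X151.845 Y85.299 F3979
G1 X151.845 Y31.422 F3979
G1 X20.189 Y31.422 F3979
G1 X20.189 Y85.299 F3979
M5
G0 X0.000 Y0.000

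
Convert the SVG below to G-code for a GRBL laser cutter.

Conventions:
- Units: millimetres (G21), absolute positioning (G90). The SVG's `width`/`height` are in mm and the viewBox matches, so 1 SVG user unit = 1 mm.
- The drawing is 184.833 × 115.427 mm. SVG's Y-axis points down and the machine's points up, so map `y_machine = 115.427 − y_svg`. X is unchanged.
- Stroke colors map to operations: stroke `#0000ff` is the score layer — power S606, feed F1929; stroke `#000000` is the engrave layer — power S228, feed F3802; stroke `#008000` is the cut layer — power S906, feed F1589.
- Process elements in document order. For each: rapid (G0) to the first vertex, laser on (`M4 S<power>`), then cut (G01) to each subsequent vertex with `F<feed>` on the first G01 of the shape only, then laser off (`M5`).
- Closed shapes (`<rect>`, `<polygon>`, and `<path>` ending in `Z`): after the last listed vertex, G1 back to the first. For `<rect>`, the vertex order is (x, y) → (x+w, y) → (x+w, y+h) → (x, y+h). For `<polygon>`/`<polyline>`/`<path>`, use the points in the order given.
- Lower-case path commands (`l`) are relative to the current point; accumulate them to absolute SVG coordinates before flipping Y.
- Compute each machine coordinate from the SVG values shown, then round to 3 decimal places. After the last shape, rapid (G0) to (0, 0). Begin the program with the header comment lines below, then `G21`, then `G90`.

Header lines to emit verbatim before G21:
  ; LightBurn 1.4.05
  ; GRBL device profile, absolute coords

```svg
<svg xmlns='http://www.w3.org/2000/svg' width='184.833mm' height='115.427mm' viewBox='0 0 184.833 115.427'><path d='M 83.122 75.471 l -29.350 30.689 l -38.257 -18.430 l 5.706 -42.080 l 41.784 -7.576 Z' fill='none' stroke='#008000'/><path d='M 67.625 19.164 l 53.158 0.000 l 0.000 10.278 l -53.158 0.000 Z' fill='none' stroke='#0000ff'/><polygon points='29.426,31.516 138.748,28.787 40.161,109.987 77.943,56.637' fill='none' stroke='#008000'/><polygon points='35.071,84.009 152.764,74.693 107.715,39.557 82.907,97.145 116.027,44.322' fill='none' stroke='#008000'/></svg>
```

; LightBurn 1.4.05
; GRBL device profile, absolute coords
G21
G90
G0 X83.122 Y39.956
M4 S906
G01 X53.772 Y9.267 F1589
G01 X15.515 Y27.697
G01 X21.221 Y69.777
G01 X63.005 Y77.353
G01 X83.122 Y39.956
M5
G0 X67.625 Y96.263
M4 S606
G01 X120.783 Y96.263 F1929
G01 X120.783 Y85.985
G01 X67.625 Y85.985
G01 X67.625 Y96.263
M5
G0 X29.426 Y83.911
M4 S906
G01 X138.748 Y86.640 F1589
G01 X40.161 Y5.440
G01 X77.943 Y58.790
G01 X29.426 Y83.911
M5
G0 X35.071 Y31.418
M4 S906
G01 X152.764 Y40.734 F1589
G01 X107.715 Y75.870
G01 X82.907 Y18.282
G01 X116.027 Y71.105
G01 X35.071 Y31.418
M5
G0 X0.000 Y0.000

1 u = 1 mm; y_m = 115.427 − y.

[1] `<path>` regular polygon, #008000→cut S906 F1589: (83.122,39.956) → (53.772,9.267) → (15.515,27.697) → (21.221,69.777) → (63.005,77.353) → (83.122,39.956) (closed)

[2] `<path>` rectangle, #0000ff→score S606 F1929: (67.625,96.263) → (120.783,96.263) → (120.783,85.985) → (67.625,85.985) → (67.625,96.263) (closed)

[3] `<polygon>` closed polygon, #008000→cut S906 F1589: (29.426,83.911) → (138.748,86.640) → (40.161,5.440) → (77.943,58.790) → (29.426,83.911) (closed)

[4] `<polygon>` closed polygon, #008000→cut S906 F1589: (35.071,31.418) → (152.764,40.734) → (107.715,75.870) → (82.907,18.282) → (116.027,71.105) → (35.071,31.418) (closed)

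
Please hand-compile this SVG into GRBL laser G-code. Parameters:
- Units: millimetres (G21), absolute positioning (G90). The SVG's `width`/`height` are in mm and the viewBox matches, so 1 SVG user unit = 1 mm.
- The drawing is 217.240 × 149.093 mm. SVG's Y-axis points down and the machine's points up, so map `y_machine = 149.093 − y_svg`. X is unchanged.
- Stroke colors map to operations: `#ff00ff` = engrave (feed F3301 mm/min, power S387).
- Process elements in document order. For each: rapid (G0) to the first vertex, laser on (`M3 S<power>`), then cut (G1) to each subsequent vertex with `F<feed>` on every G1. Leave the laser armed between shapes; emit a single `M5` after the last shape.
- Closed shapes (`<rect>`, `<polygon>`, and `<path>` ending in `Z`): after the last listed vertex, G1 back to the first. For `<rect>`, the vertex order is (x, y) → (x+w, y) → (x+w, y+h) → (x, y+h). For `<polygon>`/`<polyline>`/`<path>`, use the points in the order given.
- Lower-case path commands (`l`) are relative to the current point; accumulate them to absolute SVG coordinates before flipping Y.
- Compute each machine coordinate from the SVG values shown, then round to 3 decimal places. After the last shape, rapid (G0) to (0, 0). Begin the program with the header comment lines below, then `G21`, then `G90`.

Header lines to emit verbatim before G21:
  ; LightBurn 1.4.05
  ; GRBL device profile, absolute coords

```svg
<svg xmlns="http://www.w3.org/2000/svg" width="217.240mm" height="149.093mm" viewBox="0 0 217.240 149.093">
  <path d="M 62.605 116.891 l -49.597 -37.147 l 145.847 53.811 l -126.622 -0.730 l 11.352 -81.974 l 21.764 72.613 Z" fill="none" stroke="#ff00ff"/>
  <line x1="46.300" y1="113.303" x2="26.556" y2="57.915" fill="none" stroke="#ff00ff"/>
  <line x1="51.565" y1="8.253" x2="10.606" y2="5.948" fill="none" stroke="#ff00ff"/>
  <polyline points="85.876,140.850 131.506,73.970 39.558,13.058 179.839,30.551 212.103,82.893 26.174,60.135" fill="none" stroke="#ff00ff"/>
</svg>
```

; LightBurn 1.4.05
; GRBL device profile, absolute coords
G21
G90
G0 X62.605 Y32.202
M3 S387
G1 X13.008 Y69.349 F3301
G1 X158.855 Y15.538 F3301
G1 X32.233 Y16.268 F3301
G1 X43.585 Y98.242 F3301
G1 X65.349 Y25.629 F3301
G1 X62.605 Y32.202 F3301
G0 X46.300 Y35.790
M3 S387
G1 X26.556 Y91.178 F3301
G0 X51.565 Y140.840
M3 S387
G1 X10.606 Y143.145 F3301
G0 X85.876 Y8.243
M3 S387
G1 X131.506 Y75.123 F3301
G1 X39.558 Y136.035 F3301
G1 X179.839 Y118.542 F3301
G1 X212.103 Y66.200 F3301
G1 X26.174 Y88.958 F3301
M5
G0 X0.000 Y0.000

viewBox `0 0 217.240 149.093` with mm width/height → 1 unit = 1 mm. Flip: y_m = 149.093 − y_svg.

**Shape 1** — `<path>` closed polygon, stroke `#ff00ff` → engrave (S387, F3301). Machine vertices: (62.605,32.202) → (13.008,69.349) → (158.855,15.538) → (32.233,16.268) → (43.585,98.242) → (65.349,25.629) → (62.605,32.202). Closed: final G1 returns to the first vertex.

**Shape 2** — `<line>` line segment, stroke `#ff00ff` → engrave (S387, F3301). Machine vertices: (46.300,35.790) → (26.556,91.178). Open path.

**Shape 3** — `<line>` line segment, stroke `#ff00ff` → engrave (S387, F3301). Machine vertices: (51.565,140.840) → (10.606,143.145). Open path.

**Shape 4** — `<polyline>` open polyline, stroke `#ff00ff` → engrave (S387, F3301). Machine vertices: (85.876,8.243) → (131.506,75.123) → (39.558,136.035) → (179.839,118.542) → (212.103,66.200) → (26.174,88.958). Open path.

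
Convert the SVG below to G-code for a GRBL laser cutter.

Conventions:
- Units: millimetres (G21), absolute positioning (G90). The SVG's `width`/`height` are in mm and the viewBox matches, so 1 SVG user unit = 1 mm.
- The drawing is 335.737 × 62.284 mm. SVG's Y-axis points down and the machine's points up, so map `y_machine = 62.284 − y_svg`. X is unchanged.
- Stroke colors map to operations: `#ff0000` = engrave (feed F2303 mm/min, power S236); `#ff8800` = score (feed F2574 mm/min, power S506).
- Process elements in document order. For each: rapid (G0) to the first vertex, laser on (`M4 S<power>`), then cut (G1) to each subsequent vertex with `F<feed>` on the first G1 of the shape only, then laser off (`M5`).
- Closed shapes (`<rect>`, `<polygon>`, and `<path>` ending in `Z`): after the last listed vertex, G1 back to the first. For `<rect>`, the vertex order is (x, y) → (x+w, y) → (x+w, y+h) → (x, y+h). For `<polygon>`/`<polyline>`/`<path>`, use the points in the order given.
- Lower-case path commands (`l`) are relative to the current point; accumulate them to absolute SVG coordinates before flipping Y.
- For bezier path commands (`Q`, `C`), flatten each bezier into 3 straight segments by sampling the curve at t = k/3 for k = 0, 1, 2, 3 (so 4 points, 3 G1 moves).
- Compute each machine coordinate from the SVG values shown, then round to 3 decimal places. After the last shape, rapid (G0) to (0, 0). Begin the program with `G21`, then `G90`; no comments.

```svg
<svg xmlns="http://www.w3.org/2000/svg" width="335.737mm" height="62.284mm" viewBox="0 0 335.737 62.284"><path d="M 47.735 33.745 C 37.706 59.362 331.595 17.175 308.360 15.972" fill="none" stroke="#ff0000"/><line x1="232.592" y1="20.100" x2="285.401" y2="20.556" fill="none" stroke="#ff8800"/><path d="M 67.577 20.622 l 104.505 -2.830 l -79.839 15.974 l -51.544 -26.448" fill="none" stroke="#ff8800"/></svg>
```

G21
G90
G0 X47.735 Y28.539
M4 S236
G1 X116.010 Y21.494 F2303
G1 X248.889 Y35.477
G1 X308.360 Y46.312
M5
G0 X232.592 Y42.184
M4 S506
G1 X285.401 Y41.728 F2574
M5
G0 X67.577 Y41.662
M4 S506
G1 X172.082 Y44.492 F2574
G1 X92.243 Y28.518
G1 X40.699 Y54.966
M5
G0 X0.000 Y0.000

1 u = 1 mm; y_m = 62.284 − y.

[1] `<path>` cubic bezier, #ff0000→engrave S236 F2303: (47.735,28.539) → (116.010,21.494) → (248.889,35.477) → (308.360,46.312)

[2] `<line>` line segment, #ff8800→score S506 F2574: (232.592,42.184) → (285.401,41.728)

[3] `<path>` open polyline, #ff8800→score S506 F2574: (67.577,41.662) → (172.082,44.492) → (92.243,28.518) → (40.699,54.966)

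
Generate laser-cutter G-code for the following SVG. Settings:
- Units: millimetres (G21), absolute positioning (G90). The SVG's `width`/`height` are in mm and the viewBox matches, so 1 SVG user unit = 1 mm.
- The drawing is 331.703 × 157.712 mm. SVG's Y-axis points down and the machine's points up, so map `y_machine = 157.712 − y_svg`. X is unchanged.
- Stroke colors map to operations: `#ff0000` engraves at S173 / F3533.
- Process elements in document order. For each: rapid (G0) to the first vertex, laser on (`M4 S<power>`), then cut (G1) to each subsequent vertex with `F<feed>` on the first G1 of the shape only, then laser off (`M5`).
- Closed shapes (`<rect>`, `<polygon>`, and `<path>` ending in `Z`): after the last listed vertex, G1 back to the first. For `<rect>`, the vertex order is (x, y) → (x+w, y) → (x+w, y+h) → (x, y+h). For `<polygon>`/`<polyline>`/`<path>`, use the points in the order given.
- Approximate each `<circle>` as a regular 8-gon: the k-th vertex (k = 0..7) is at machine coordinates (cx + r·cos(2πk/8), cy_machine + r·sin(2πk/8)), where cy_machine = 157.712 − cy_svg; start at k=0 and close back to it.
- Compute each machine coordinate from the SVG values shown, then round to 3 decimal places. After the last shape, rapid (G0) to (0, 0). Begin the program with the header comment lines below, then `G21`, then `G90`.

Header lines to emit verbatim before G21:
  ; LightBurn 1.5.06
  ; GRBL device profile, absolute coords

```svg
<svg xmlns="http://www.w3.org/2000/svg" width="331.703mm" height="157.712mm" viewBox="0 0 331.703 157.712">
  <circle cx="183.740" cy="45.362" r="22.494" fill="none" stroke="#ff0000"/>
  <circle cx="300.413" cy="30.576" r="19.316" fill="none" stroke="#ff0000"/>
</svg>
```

1 u = 1 mm; y_m = 157.712 − y.

[1] `<circle>` circle, #ff0000→engrave S173 F3533: (206.234,112.350) → (199.646,128.256) → (183.740,134.844) → (167.834,128.256) → (161.246,112.350) → (167.834,96.444) → (183.740,89.856) → (199.646,96.444) → (206.234,112.350) (closed)

[2] `<circle>` circle, #ff0000→engrave S173 F3533: (319.729,127.136) → (314.071,140.794) → (300.413,146.452) → (286.755,140.794) → (281.097,127.136) → (286.755,113.478) → (300.413,107.820) → (314.071,113.478) → (319.729,127.136) (closed)

; LightBurn 1.5.06
; GRBL device profile, absolute coords
G21
G90
G0 X206.234 Y112.350
M4 S173
G1 X199.646 Y128.256 F3533
G1 X183.740 Y134.844
G1 X167.834 Y128.256
G1 X161.246 Y112.350
G1 X167.834 Y96.444
G1 X183.740 Y89.856
G1 X199.646 Y96.444
G1 X206.234 Y112.350
M5
G0 X319.729 Y127.136
M4 S173
G1 X314.071 Y140.794 F3533
G1 X300.413 Y146.452
G1 X286.755 Y140.794
G1 X281.097 Y127.136
G1 X286.755 Y113.478
G1 X300.413 Y107.820
G1 X314.071 Y113.478
G1 X319.729 Y127.136
M5
G0 X0.000 Y0.000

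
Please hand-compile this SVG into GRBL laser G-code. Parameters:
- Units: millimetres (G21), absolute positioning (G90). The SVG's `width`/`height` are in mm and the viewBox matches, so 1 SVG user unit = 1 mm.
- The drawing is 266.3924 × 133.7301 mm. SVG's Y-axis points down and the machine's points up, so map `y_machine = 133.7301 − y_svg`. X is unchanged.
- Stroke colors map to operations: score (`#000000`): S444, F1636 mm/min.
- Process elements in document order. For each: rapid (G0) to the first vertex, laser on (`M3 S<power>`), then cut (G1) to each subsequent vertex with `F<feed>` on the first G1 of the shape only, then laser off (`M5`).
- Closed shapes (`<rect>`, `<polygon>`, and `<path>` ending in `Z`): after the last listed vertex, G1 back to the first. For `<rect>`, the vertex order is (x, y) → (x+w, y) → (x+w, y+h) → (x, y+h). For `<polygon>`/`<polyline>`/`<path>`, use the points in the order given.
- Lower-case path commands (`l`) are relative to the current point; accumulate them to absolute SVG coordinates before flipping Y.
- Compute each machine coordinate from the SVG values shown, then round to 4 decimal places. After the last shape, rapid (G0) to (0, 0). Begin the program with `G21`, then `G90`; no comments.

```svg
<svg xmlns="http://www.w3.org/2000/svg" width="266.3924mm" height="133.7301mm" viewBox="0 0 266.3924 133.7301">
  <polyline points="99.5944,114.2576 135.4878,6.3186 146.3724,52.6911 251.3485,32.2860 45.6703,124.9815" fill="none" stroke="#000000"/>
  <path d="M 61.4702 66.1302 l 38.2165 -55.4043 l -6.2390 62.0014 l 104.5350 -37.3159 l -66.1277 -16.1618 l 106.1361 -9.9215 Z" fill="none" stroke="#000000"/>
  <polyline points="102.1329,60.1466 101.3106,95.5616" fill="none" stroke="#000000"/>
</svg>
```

1 u = 1 mm; y_m = 133.7301 − y.

[1] `<polyline>` open polyline, #000000→score S444 F1636: (99.5944,19.4725) → (135.4878,127.4115) → (146.3724,81.0390) → (251.3485,101.4441) → (45.6703,8.7486)

[2] `<path>` closed polygon, #000000→score S444 F1636: (61.4702,67.5999) → (99.6867,123.0042) → (93.4477,61.0028) → (197.9827,98.3187) → (131.8550,114.4805) → (237.9911,124.4020) → (61.4702,67.5999) (closed)

[3] `<polyline>` line segment, #000000→score S444 F1636: (102.1329,73.5835) → (101.3106,38.1685)

G21
G90
G0 X99.5944 Y19.4725
M3 S444
G1 X135.4878 Y127.4115 F1636
G1 X146.3724 Y81.0390
G1 X251.3485 Y101.4441
G1 X45.6703 Y8.7486
M5
G0 X61.4702 Y67.5999
M3 S444
G1 X99.6867 Y123.0042 F1636
G1 X93.4477 Y61.0028
G1 X197.9827 Y98.3187
G1 X131.8550 Y114.4805
G1 X237.9911 Y124.4020
G1 X61.4702 Y67.5999
M5
G0 X102.1329 Y73.5835
M3 S444
G1 X101.3106 Y38.1685 F1636
M5
G0 X0.0000 Y0.0000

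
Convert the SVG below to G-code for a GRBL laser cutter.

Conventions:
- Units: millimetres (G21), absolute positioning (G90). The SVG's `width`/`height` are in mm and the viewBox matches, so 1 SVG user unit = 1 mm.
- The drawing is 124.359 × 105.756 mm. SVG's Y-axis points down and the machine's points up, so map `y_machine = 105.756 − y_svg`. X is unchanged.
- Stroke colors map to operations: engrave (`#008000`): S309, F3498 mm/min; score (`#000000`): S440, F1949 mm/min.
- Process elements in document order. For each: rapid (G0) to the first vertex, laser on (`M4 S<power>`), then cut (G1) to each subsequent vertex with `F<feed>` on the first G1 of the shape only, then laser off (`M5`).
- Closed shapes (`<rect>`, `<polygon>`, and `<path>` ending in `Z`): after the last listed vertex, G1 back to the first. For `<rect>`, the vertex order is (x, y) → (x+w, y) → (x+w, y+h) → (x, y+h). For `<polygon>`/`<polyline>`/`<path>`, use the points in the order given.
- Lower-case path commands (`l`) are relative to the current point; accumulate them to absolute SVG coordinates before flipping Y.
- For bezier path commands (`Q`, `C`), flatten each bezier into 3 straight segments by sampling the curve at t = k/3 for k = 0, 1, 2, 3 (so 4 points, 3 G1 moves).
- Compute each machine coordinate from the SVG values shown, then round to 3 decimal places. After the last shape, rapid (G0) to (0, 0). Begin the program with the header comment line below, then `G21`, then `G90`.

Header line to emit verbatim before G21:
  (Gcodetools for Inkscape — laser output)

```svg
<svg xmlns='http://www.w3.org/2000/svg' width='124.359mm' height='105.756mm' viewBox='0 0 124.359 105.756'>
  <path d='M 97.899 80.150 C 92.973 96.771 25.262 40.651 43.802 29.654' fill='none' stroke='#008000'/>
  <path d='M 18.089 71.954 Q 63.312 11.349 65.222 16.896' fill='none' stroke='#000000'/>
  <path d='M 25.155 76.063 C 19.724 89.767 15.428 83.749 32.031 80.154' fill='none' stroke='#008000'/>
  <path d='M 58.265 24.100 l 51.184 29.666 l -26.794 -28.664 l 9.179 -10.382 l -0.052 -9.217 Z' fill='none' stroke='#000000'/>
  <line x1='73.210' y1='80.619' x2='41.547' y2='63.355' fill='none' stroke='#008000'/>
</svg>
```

(Gcodetools for Inkscape — laser output)
G21
G90
G0 X97.899 Y25.606
M4 S309
G1 X77.565 Y28.867 F3498
G1 X48.492 Y54.429
G1 X43.802 Y76.102
M5
G0 X18.089 Y33.802
M4 S440
G1 X43.425 Y66.855 F1949
G1 X59.136 Y85.208
G1 X65.222 Y88.860
M5
G0 X25.155 Y29.693
M4 S309
G1 X20.834 Y21.743 F3498
G1 X21.662 Y22.020
G1 X32.031 Y25.602
M5
G0 X58.265 Y81.656
M4 S440
G1 X109.449 Y51.990 F1949
G1 X82.655 Y80.654
G1 X91.834 Y91.036
G1 X91.782 Y100.253
G1 X58.265 Y81.656
M5
G0 X73.210 Y25.137
M4 S309
G1 X41.547 Y42.401 F3498
M5
G0 X0.000 Y0.000

1 u = 1 mm; y_m = 105.756 − y.

[1] `<path>` cubic bezier, #008000→engrave S309 F3498: (97.899,25.606) → (77.565,28.867) → (48.492,54.429) → (43.802,76.102)

[2] `<path>` quadratic bezier, #000000→score S440 F1949: (18.089,33.802) → (43.425,66.855) → (59.136,85.208) → (65.222,88.860)

[3] `<path>` cubic bezier, #008000→engrave S309 F3498: (25.155,29.693) → (20.834,21.743) → (21.662,22.020) → (32.031,25.602)

[4] `<path>` closed polygon, #000000→score S440 F1949: (58.265,81.656) → (109.449,51.990) → (82.655,80.654) → (91.834,91.036) → (91.782,100.253) → (58.265,81.656) (closed)

[5] `<line>` line segment, #008000→engrave S309 F3498: (73.210,25.137) → (41.547,42.401)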